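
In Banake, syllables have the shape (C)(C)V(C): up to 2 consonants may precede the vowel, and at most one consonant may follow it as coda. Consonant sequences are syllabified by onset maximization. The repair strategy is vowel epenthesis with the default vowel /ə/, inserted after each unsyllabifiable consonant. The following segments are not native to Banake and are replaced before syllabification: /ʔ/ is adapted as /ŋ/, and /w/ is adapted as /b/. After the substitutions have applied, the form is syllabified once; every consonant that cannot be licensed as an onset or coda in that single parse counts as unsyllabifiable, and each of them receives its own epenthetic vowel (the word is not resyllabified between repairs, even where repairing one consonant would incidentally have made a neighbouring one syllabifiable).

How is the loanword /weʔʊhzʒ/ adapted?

beŋʊhzəʒə

Substitution: /w/ → /b/, /ʔ/ → /ŋ/, giving /beŋʊhzʒ/.
Syllabifying with onset maximization leaves /z/, /ʒ/ stranded (at most one coda consonant is licensed; onsets may contain at most 2 consonants).
Inserting the epenthetic vowel yields /z/ → /zə/, /ʒ/ → /ʒə/.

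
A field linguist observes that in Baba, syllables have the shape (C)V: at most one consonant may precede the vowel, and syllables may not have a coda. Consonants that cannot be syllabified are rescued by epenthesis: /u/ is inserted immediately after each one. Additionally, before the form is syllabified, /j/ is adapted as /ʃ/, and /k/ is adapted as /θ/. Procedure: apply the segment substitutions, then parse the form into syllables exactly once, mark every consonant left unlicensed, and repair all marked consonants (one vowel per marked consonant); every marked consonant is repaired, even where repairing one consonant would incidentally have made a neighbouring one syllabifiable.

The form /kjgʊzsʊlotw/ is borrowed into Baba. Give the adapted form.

θuʃugʊzusʊlotuwu

Substitution: /k/ → /θ/, /j/ → /ʃ/, giving /θʃgʊzsʊlotw/.
The consonants /θ/, /ʃ/, /z/, /t/, /w/ cannot be parsed into a legal (C)V syllable (no codas are permitted; onsets are limited to one consonant).
Epenthesis after each stranded consonant: /θ/ → /θu/, /ʃ/ → /ʃu/, /z/ → /zu/, /t/ → /tu/, /w/ → /wu/.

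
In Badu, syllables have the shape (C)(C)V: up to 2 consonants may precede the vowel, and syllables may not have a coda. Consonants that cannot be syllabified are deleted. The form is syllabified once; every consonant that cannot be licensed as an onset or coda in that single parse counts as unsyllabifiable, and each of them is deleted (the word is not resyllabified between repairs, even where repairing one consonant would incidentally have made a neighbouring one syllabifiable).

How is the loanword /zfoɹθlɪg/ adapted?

zfoθlɪ

Under (C)(C)V, the unsyllabifiable consonants are /ɹ/, /g/ (no codas are permitted; onsets may contain at most 2 consonants).
Deletion applies to /ɹ/, /g/.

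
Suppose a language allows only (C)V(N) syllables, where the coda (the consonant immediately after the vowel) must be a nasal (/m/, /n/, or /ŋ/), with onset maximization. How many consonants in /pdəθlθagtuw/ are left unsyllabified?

5

Under (C)V(N), the unsyllabifiable consonants are /p/, /θ/, /l/, /g/, /w/ (only a nasal (/m/, /n/, or /ŋ/) is licensed in coda position; onsets are limited to one consonant).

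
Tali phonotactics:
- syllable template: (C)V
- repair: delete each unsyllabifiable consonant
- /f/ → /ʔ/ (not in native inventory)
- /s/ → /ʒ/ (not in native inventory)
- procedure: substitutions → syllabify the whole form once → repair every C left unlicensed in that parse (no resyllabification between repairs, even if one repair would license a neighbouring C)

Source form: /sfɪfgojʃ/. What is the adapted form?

ʔɪgo

Substitution: /s/ → /ʒ/, /f/ → /ʔ/, giving /ʒʔɪʔgojʃ/.
Syllabifying with onset maximization leaves /ʒ/, /ʔ/, /j/, /ʃ/ stranded (no codas are permitted; onsets are limited to one consonant).
Deletion applies to /ʒ/, /ʔ/, /j/, /ʃ/.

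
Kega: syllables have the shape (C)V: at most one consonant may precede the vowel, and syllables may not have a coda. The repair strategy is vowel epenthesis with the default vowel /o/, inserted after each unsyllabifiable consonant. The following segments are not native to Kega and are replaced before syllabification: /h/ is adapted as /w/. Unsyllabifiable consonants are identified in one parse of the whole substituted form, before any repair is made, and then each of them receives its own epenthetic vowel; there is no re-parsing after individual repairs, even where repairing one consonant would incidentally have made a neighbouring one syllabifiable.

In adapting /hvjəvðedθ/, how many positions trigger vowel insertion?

After substitution the input is /wvjəvðedθ/.
The unsyllabifiable consonants are /w/, /v/, /v/, /d/, /θ/; each receives one epenthetic vowel.

5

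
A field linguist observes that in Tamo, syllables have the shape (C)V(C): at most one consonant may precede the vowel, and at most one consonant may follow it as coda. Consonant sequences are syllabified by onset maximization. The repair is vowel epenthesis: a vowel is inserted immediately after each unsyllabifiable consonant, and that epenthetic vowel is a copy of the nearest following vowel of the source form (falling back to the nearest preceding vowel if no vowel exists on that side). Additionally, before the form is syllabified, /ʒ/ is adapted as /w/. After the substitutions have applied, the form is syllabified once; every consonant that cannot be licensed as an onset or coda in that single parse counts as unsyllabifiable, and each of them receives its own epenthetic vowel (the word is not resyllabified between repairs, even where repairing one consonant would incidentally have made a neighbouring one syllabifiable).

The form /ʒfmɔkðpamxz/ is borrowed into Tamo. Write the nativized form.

wɔfɔmɔkðapamxaza

Substitution: /ʒ/ → /w/, giving /wfmɔkðpamxz/.
Syllabifying with onset maximization leaves /w/, /f/, /ð/, /x/, /z/ stranded (at most one coda consonant is licensed; onsets are limited to one consonant).
Each unlicensed consonant becomes the onset of a new syllable: /w/ → /wɔ/, /f/ → /fɔ/, /ð/ → /ða/, /x/ → /xa/, /z/ → /za/.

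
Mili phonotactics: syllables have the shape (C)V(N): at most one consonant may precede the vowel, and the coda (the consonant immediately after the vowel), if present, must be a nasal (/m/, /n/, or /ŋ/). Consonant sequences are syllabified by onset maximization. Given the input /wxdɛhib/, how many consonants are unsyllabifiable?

3

The consonants /w/, /x/, /b/ cannot be parsed into a legal (C)V(N) syllable (only a nasal (/m/, /n/, or /ŋ/) is licensed in coda position; onsets are limited to one consonant).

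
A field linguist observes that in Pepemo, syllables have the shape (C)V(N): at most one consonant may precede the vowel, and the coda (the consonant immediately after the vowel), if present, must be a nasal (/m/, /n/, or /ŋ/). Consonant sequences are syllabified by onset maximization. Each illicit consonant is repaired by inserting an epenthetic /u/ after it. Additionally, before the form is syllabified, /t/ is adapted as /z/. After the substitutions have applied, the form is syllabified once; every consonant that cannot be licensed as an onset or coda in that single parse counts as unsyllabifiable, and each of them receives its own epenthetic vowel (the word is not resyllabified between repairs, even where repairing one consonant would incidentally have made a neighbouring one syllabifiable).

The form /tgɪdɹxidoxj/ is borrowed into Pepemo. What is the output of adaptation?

zugɪduɹuxidoxuju

Substitution: /t/ → /z/, giving /zgɪdɹxidoxj/.
The consonants /z/, /d/, /ɹ/, /x/, /j/ cannot be parsed into a legal (C)V(N) syllable (only a nasal (/m/, /n/, or /ŋ/) is licensed in coda position; onsets are limited to one consonant).
Each unlicensed consonant becomes the onset of a new syllable: /z/ → /zu/, /d/ → /du/, /ɹ/ → /ɹu/, /x/ → /xu/, /j/ → /ju/.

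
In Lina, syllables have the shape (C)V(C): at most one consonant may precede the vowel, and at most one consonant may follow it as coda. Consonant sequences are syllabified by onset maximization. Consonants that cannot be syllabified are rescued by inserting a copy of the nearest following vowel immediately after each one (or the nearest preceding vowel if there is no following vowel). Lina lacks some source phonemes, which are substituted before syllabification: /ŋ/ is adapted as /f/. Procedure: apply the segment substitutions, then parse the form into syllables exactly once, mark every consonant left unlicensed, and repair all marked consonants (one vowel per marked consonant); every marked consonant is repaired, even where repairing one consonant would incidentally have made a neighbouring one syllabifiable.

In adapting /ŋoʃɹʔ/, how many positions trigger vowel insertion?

After substitution the input is /foʃɹʔ/.
The unsyllabifiable consonants are /ɹ/, /ʔ/; each receives one epenthetic vowel.

2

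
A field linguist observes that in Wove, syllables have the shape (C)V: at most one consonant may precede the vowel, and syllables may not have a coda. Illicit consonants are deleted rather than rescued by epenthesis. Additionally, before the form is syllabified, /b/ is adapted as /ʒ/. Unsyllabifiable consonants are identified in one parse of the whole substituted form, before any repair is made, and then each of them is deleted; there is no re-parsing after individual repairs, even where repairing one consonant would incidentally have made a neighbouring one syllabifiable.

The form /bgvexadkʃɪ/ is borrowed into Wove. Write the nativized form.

Substitution: /b/ → /ʒ/, giving /ʒgvexadkʃɪ/.
Under (C)V, the unsyllabifiable consonants are /ʒ/, /g/, /d/, /k/ (no codas are permitted; onsets are limited to one consonant).
Each unlicensed consonant is deleted: /ʒ/, /g/, /d/, /k/.

vexaʃɪ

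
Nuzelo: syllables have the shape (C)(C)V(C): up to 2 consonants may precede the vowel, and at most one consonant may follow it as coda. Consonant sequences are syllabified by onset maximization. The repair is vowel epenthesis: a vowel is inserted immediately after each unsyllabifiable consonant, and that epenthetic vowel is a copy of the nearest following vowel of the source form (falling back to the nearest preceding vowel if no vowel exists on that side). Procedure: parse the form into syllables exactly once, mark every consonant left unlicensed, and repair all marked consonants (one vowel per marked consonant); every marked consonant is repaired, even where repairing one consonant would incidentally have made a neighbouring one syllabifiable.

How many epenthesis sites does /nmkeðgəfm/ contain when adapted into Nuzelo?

The unsyllabifiable consonants are /n/, /m/; each receives one epenthetic vowel.

2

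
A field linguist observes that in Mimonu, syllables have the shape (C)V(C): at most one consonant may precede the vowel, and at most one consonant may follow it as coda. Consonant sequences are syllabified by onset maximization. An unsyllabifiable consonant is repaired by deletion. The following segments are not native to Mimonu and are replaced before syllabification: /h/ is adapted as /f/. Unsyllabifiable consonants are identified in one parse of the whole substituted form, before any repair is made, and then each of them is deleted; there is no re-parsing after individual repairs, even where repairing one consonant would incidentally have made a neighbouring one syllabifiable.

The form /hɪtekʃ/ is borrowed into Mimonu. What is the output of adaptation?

fɪtek

Substitution: /h/ → /f/, giving /fɪtekʃ/.
The consonants /ʃ/ cannot be parsed into a legal (C)V(C) syllable (at most one coda consonant is licensed; onsets are limited to one consonant).
Deletion applies to /ʃ/.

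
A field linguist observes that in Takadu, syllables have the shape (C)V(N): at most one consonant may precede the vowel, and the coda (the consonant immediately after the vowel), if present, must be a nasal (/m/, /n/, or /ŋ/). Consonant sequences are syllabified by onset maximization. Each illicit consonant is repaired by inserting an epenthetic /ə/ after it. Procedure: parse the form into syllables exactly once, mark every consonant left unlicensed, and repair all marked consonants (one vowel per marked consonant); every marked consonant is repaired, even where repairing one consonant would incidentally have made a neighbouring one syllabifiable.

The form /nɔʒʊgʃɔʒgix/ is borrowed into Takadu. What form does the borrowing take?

The consonants /g/, /ʒ/, /x/ cannot be parsed into a legal (C)V(N) syllable (only a nasal (/m/, /n/, or /ŋ/) is licensed in coda position; onsets are limited to one consonant).
Epenthesis after each stranded consonant: /g/ → /gə/, /ʒ/ → /ʒə/, /x/ → /xə/.

nɔʒʊgəʃɔʒəgixə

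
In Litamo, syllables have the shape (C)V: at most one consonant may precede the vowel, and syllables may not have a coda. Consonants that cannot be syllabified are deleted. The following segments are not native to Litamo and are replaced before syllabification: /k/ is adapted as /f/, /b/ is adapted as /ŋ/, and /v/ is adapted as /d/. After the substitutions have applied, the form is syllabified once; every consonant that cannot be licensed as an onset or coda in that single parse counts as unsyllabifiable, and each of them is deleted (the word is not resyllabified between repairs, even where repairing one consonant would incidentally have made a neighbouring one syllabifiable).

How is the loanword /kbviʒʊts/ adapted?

Substitution: /k/ → /f/, /b/ → /ŋ/, /v/ → /d/, giving /fŋdiʒʊts/.
Syllabifying with onset maximization leaves /f/, /ŋ/, /t/, /s/ stranded (no codas are permitted; onsets are limited to one consonant).
Deletion applies to /f/, /ŋ/, /t/, /s/.

diʒʊ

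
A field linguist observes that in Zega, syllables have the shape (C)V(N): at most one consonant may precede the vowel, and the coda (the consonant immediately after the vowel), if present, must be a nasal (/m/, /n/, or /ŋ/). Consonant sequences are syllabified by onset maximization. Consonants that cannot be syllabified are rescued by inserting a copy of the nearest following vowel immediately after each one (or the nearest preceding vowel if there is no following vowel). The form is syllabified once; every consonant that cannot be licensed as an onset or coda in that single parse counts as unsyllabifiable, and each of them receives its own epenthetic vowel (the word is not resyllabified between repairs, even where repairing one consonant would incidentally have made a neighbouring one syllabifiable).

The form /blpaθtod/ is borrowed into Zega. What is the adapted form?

The consonants /b/, /l/, /θ/, /d/ cannot be parsed into a legal (C)V(N) syllable (only a nasal (/m/, /n/, or /ŋ/) is licensed in coda position; onsets are limited to one consonant).
Each unlicensed consonant becomes the onset of a new syllable: /b/ → /ba/, /l/ → /la/, /θ/ → /θo/, /d/ → /do/.

balapaθotodo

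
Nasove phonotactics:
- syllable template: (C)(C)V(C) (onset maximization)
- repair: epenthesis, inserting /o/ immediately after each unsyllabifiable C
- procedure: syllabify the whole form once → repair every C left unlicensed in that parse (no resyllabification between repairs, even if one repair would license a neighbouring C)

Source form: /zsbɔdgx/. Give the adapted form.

zosbɔdgoxo

Syllabifying with onset maximization leaves /z/, /g/, /x/ stranded (at most one coda consonant is licensed; onsets may contain at most 2 consonants).
Each unlicensed consonant becomes the onset of a new syllable: /z/ → /zo/, /g/ → /go/, /x/ → /xo/.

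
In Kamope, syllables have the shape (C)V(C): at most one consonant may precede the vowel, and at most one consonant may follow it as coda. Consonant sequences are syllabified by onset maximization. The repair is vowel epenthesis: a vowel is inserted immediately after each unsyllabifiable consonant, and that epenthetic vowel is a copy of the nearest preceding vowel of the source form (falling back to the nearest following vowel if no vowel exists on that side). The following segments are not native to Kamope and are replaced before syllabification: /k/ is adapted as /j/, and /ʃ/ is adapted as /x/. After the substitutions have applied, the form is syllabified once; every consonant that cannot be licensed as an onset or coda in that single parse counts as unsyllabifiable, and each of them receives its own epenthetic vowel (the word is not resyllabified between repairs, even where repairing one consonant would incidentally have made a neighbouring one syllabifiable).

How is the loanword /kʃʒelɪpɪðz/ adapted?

jexeʒelɪpɪðzɪ

Substitution: /k/ → /j/, /ʃ/ → /x/, giving /jxʒelɪpɪðz/.
Syllabifying with onset maximization leaves /j/, /x/, /z/ stranded (at most one coda consonant is licensed; onsets are limited to one consonant).
Inserting the epenthetic vowel yields /j/ → /je/, /x/ → /xe/, /z/ → /zɪ/.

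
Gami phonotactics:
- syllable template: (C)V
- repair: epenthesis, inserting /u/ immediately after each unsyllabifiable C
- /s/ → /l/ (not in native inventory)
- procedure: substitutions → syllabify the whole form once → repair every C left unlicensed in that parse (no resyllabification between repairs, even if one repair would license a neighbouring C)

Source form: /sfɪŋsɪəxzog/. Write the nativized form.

Substitution: /s/ → /l/, giving /lfɪŋlɪəxzog/.
The consonants /l/, /ŋ/, /x/, /g/ cannot be parsed into a legal (C)V syllable (no codas are permitted; onsets are limited to one consonant).
Epenthesis after each stranded consonant: /l/ → /lu/, /ŋ/ → /ŋu/, /x/ → /xu/, /g/ → /gu/.

lufɪŋulɪəxuzogu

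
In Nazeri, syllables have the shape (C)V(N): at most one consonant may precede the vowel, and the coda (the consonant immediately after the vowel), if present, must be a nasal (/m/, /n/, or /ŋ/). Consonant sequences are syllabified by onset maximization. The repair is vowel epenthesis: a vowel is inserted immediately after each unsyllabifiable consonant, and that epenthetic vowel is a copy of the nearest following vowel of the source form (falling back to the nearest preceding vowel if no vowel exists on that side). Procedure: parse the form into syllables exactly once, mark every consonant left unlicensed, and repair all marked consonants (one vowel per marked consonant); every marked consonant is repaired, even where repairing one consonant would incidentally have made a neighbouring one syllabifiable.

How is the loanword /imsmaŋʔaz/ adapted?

The consonants /s/, /z/ cannot be parsed into a legal (C)V(N) syllable (only a nasal (/m/, /n/, or /ŋ/) is licensed in coda position; onsets are limited to one consonant).
Inserting the epenthetic vowel yields /s/ → /sa/, /z/ → /za/.

imsamaŋʔaza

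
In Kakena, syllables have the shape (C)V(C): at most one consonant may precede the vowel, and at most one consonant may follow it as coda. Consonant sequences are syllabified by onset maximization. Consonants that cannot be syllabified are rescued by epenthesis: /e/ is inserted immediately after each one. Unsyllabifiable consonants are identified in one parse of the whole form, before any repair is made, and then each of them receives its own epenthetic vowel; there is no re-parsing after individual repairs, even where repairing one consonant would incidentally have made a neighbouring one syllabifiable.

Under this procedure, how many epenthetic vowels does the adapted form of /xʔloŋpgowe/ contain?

3

The unsyllabifiable consonants are /x/, /ʔ/, /p/; each receives one epenthetic vowel.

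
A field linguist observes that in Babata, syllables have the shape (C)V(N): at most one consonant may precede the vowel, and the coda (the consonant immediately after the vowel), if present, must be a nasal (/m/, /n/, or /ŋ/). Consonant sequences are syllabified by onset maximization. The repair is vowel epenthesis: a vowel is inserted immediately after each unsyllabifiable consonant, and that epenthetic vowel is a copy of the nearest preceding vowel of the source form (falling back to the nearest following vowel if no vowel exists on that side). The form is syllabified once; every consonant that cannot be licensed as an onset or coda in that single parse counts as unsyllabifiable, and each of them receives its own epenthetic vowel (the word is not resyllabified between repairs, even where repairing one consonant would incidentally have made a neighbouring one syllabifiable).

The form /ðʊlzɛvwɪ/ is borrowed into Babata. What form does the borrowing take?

ðʊlʊzɛvɛwɪ

Syllabifying with onset maximization leaves /l/, /v/ stranded (only a nasal (/m/, /n/, or /ŋ/) is licensed in coda position; onsets are limited to one consonant).
Inserting the epenthetic vowel yields /l/ → /lʊ/, /v/ → /vɛ/.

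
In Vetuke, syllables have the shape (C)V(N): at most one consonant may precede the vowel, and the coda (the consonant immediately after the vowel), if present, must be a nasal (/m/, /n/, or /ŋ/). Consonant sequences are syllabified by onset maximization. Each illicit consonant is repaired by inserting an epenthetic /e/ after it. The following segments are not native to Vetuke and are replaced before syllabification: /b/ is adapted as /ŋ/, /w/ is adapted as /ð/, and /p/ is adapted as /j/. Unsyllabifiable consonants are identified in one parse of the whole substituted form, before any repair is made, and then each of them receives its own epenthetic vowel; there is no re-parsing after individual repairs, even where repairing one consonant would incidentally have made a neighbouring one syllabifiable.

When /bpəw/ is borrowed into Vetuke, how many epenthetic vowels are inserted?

After substitution the input is /ŋjəð/.
The unsyllabifiable consonants are /ŋ/, /ð/; each receives one epenthetic vowel.

2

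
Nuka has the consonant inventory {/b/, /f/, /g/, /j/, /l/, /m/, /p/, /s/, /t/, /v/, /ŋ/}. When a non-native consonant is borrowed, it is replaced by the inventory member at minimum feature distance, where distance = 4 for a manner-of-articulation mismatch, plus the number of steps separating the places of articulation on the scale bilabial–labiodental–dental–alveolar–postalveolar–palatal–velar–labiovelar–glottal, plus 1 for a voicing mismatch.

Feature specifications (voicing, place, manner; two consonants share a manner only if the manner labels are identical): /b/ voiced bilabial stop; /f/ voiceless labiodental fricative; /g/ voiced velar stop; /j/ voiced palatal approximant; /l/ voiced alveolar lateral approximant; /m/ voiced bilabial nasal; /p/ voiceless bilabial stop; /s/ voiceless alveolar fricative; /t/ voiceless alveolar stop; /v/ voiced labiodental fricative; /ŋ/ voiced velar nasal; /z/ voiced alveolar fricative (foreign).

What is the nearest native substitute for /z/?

s

/s/ is closest: same manner (fricative), place distance 0 (alveolar→alveolar), voicing differs (+1); total 1. Next closest is /v/ at distance 2.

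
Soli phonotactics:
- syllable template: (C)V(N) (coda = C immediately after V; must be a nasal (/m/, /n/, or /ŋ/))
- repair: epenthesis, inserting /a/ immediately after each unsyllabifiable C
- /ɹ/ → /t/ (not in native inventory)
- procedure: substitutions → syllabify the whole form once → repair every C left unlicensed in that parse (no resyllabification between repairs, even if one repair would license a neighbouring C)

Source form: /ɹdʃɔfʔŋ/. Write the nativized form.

tadaʃɔfaʔaŋa

Substitution: /ɹ/ → /t/, giving /tdʃɔfʔŋ/.
Under (C)V(N), the unsyllabifiable consonants are /t/, /d/, /f/, /ʔ/, /ŋ/ (only a nasal (/m/, /n/, or /ŋ/) is licensed in coda position; onsets are limited to one consonant).
Epenthesis after each stranded consonant: /t/ → /ta/, /d/ → /da/, /f/ → /fa/, /ʔ/ → /ʔa/, /ŋ/ → /ŋa/.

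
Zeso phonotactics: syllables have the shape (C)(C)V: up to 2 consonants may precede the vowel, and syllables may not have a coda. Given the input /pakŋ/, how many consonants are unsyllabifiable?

2

Syllabifying with onset maximization leaves /k/, /ŋ/ stranded (no codas are permitted; onsets may contain at most 2 consonants).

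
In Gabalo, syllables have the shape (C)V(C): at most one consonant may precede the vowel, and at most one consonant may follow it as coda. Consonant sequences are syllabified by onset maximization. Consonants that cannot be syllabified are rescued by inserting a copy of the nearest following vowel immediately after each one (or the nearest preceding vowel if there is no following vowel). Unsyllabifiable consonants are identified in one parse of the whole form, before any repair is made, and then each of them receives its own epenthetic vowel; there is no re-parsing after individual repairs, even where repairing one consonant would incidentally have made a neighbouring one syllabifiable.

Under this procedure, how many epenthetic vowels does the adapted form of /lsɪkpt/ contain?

3

The unsyllabifiable consonants are /l/, /p/, /t/; each receives one epenthetic vowel.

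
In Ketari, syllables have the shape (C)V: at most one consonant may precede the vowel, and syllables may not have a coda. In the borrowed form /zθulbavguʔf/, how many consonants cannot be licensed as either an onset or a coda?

5

Syllabifying with onset maximization leaves /z/, /l/, /v/, /ʔ/, /f/ stranded (no codas are permitted; onsets are limited to one consonant).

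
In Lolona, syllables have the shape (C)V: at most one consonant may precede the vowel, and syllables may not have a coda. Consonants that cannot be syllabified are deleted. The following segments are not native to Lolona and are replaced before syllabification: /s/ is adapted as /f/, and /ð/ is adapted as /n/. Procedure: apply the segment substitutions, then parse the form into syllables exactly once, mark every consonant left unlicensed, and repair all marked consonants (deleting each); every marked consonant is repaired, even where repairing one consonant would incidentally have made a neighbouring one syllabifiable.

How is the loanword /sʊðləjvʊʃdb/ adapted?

Substitution: /s/ → /f/, /ð/ → /n/, giving /fʊnləjvʊʃdb/.
Under (C)V, the unsyllabifiable consonants are /n/, /j/, /ʃ/, /d/, /b/ (no codas are permitted; onsets are limited to one consonant).
Deleting the stranded consonants removes /n/, /j/, /ʃ/, /d/, /b/.

fʊləvʊ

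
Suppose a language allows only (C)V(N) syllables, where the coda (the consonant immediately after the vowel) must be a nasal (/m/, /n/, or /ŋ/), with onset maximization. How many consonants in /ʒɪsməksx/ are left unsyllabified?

4

Syllabifying with onset maximization leaves /s/, /k/, /s/, /x/ stranded (only a nasal (/m/, /n/, or /ŋ/) is licensed in coda position; onsets are limited to one consonant).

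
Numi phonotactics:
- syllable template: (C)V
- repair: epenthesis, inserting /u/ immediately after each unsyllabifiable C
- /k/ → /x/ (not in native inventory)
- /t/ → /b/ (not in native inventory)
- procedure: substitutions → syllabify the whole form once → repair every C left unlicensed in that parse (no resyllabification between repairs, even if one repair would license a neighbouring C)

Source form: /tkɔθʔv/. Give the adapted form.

buxɔθuʔuvu

Substitution: /t/ → /b/, /k/ → /x/, giving /bxɔθʔv/.
Syllabifying with onset maximization leaves /b/, /θ/, /ʔ/, /v/ stranded (no codas are permitted; onsets are limited to one consonant).
Each unlicensed consonant becomes the onset of a new syllable: /b/ → /bu/, /θ/ → /θu/, /ʔ/ → /ʔu/, /v/ → /vu/.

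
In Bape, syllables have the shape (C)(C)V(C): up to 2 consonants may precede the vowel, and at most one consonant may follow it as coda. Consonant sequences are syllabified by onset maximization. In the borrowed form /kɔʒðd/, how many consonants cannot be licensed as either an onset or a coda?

2

Under (C)(C)V(C), the unsyllabifiable consonants are /ð/, /d/ (at most one coda consonant is licensed; onsets may contain at most 2 consonants).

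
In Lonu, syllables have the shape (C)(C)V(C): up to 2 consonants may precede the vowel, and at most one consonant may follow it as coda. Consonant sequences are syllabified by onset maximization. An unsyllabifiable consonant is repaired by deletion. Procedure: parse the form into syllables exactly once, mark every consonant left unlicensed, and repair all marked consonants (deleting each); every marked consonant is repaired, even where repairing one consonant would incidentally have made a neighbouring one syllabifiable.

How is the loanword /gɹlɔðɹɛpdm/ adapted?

ɹlɔðɹɛp

Syllabifying with onset maximization leaves /g/, /d/, /m/ stranded (at most one coda consonant is licensed; onsets may contain at most 2 consonants).
Deletion applies to /g/, /d/, /m/.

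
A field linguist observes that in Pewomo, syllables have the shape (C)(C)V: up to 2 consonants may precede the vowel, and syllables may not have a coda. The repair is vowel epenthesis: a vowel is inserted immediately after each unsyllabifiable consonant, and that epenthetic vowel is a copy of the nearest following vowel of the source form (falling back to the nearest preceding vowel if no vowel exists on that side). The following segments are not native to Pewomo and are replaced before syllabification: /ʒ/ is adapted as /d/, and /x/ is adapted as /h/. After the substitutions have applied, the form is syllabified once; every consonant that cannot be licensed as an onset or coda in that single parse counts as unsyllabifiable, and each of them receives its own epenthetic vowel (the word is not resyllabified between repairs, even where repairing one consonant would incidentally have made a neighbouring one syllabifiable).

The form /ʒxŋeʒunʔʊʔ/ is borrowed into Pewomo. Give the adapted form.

dehŋedunʔʊʔʊ

Substitution: /ʒ/ → /d/, /x/ → /h/, giving /dhŋedunʔʊʔ/.
Under (C)(C)V, the unsyllabifiable consonants are /d/, /ʔ/ (no codas are permitted; onsets may contain at most 2 consonants).
Inserting the epenthetic vowel yields /d/ → /de/, /ʔ/ → /ʔʊ/.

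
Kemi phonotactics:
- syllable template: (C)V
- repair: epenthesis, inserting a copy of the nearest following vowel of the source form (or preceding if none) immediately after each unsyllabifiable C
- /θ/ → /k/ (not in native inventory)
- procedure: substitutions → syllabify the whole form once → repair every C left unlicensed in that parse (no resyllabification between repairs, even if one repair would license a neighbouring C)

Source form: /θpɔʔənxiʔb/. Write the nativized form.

Substitution: /θ/ → /k/, giving /kpɔʔənxiʔb/.
Syllabifying with onset maximization leaves /k/, /n/, /ʔ/, /b/ stranded (no codas are permitted; onsets are limited to one consonant).
Inserting the epenthetic vowel yields /k/ → /kɔ/, /n/ → /ni/, /ʔ/ → /ʔi/, /b/ → /bi/.

kɔpɔʔənixiʔibi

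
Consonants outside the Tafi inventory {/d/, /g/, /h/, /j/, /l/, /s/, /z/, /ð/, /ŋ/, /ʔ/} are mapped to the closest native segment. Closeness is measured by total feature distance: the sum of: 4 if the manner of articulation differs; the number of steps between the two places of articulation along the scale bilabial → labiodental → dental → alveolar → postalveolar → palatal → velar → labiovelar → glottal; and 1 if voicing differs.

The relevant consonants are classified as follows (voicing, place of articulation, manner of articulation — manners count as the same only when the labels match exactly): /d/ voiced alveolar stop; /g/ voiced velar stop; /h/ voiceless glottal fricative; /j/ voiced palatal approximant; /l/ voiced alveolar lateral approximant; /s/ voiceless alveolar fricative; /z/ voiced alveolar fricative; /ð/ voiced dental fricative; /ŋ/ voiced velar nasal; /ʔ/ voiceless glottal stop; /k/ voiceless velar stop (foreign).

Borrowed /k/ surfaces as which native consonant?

g

/g/ is closest: same manner (stop), place distance 0 (velar→velar), voicing differs (+1); total 1. Next closest is /ʔ/ at distance 2.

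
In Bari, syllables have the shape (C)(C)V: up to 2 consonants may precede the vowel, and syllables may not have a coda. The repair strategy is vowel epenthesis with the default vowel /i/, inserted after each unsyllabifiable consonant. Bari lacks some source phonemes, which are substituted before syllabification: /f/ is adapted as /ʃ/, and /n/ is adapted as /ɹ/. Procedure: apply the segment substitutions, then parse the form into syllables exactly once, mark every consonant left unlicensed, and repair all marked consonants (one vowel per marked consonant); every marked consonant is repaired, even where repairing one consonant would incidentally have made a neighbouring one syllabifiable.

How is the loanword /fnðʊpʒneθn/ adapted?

Substitution: /f/ → /ʃ/, /n/ → /ɹ/, giving /ʃɹðʊpʒɹeθɹ/.
Syllabifying with onset maximization leaves /ʃ/, /p/, /θ/, /ɹ/ stranded (no codas are permitted; onsets may contain at most 2 consonants).
Each unlicensed consonant becomes the onset of a new syllable: /ʃ/ → /ʃi/, /p/ → /pi/, /θ/ → /θi/, /ɹ/ → /ɹi/.

ʃiɹðʊpiʒɹeθiɹi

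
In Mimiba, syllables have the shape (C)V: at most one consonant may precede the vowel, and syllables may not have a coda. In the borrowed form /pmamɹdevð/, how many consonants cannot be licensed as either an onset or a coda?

Under (C)V, the unsyllabifiable consonants are /p/, /m/, /ɹ/, /v/, /ð/ (no codas are permitted; onsets are limited to one consonant).

5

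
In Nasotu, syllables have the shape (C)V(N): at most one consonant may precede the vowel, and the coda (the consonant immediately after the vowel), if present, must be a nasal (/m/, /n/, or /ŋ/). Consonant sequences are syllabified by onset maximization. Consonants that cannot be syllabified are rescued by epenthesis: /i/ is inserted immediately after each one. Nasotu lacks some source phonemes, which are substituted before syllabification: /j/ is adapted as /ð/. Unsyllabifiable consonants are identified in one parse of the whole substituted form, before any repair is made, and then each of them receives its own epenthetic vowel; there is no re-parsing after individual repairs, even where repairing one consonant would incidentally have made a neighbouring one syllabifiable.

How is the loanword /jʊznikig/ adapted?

ðʊzinikigi

Substitution: /j/ → /ð/, giving /ðʊznikig/.
The consonants /z/, /g/ cannot be parsed into a legal (C)V(N) syllable (only a nasal (/m/, /n/, or /ŋ/) is licensed in coda position; onsets are limited to one consonant).
Inserting the epenthetic vowel yields /z/ → /zi/, /g/ → /gi/.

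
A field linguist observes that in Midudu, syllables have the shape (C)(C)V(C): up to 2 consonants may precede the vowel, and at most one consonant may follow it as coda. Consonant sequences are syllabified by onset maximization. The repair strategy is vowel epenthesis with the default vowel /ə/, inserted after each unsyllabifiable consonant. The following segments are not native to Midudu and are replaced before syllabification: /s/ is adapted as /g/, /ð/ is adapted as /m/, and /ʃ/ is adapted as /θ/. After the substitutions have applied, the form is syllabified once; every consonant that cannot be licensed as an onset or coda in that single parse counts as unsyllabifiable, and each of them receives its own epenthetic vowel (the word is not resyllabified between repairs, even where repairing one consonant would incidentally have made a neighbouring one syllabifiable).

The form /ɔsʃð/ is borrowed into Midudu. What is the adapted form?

ɔgθəmə

Substitution: /s/ → /g/, /ʃ/ → /θ/, /ð/ → /m/, giving /ɔgθm/.
The consonants /θ/, /m/ cannot be parsed into a legal (C)(C)V(C) syllable (at most one coda consonant is licensed; onsets may contain at most 2 consonants).
Epenthesis after each stranded consonant: /θ/ → /θə/, /m/ → /mə/.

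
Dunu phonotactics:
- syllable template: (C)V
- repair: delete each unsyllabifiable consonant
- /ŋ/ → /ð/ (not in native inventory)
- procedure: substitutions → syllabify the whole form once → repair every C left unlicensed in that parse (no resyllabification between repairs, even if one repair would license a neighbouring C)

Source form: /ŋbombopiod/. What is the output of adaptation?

bobopio

Substitution: /ŋ/ → /ð/, giving /ðbombopiod/.
Under (C)V, the unsyllabifiable consonants are /ð/, /m/, /d/ (no codas are permitted; onsets are limited to one consonant).
Deletion applies to /ð/, /m/, /d/.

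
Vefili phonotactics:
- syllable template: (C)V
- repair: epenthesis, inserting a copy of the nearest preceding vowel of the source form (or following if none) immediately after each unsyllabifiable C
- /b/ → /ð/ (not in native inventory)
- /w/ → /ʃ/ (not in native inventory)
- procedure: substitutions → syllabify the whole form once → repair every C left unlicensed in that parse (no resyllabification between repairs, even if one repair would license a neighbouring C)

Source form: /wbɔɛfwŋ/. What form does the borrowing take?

ʃɔðɔɛfɛʃɛŋɛ

Substitution: /w/ → /ʃ/, /b/ → /ð/, giving /ʃðɔɛfʃŋ/.
Under (C)V, the unsyllabifiable consonants are /ʃ/, /f/, /ʃ/, /ŋ/ (no codas are permitted; onsets are limited to one consonant).
Epenthesis after each stranded consonant: /ʃ/ → /ʃɔ/, /f/ → /fɛ/, /ʃ/ → /ʃɛ/, /ŋ/ → /ŋɛ/.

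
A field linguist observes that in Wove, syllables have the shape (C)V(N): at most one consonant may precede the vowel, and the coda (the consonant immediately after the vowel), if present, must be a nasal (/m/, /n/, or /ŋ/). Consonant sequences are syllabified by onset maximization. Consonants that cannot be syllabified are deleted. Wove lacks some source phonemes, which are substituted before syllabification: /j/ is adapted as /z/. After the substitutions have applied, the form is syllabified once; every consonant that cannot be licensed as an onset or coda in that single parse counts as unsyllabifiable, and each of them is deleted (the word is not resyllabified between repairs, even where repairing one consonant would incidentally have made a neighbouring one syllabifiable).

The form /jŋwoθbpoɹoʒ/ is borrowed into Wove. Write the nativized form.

Substitution: /j/ → /z/, giving /zŋwoθbpoɹoʒ/.
Syllabifying with onset maximization leaves /z/, /ŋ/, /θ/, /b/, /ʒ/ stranded (only a nasal (/m/, /n/, or /ŋ/) is licensed in coda position; onsets are limited to one consonant).
Deleting the stranded consonants removes /z/, /ŋ/, /θ/, /b/, /ʒ/.

wopoɹo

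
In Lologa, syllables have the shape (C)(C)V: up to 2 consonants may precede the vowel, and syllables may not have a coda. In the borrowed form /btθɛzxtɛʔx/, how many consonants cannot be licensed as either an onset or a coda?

The consonants /b/, /z/, /ʔ/, /x/ cannot be parsed into a legal (C)(C)V syllable (no codas are permitted; onsets may contain at most 2 consonants).

4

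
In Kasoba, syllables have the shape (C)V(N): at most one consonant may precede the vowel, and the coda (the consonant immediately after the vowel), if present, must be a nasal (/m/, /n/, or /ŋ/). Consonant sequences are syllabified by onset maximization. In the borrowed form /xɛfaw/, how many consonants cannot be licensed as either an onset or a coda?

1

Syllabifying with onset maximization leaves /w/ stranded (only a nasal (/m/, /n/, or /ŋ/) is licensed in coda position; onsets are limited to one consonant).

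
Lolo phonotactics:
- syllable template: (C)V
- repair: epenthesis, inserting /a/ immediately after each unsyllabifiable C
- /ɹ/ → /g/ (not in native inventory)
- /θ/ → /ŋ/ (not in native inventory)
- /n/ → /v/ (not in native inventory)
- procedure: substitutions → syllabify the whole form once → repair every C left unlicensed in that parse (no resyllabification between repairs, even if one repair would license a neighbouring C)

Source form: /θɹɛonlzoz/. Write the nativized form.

ŋagɛovalazoza

Substitution: /θ/ → /ŋ/, /ɹ/ → /g/, /n/ → /v/, giving /ŋgɛovlzoz/.
Syllabifying with onset maximization leaves /ŋ/, /v/, /l/, /z/ stranded (no codas are permitted; onsets are limited to one consonant).
Epenthesis after each stranded consonant: /ŋ/ → /ŋa/, /v/ → /va/, /l/ → /la/, /z/ → /za/.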